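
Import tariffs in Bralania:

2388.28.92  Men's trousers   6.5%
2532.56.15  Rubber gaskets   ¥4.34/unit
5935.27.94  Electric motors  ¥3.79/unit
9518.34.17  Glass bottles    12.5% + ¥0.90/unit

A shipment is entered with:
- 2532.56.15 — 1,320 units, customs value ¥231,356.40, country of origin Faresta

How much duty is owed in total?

¥5,728.80

Line 1 (2532.56.15, Faresta, 1,320 units, ¥231,356.40):
Base rate for 2532.56.15 is ¥4.34/unit.
Duty = 1,320 × ¥4.34 = ¥5,728.80.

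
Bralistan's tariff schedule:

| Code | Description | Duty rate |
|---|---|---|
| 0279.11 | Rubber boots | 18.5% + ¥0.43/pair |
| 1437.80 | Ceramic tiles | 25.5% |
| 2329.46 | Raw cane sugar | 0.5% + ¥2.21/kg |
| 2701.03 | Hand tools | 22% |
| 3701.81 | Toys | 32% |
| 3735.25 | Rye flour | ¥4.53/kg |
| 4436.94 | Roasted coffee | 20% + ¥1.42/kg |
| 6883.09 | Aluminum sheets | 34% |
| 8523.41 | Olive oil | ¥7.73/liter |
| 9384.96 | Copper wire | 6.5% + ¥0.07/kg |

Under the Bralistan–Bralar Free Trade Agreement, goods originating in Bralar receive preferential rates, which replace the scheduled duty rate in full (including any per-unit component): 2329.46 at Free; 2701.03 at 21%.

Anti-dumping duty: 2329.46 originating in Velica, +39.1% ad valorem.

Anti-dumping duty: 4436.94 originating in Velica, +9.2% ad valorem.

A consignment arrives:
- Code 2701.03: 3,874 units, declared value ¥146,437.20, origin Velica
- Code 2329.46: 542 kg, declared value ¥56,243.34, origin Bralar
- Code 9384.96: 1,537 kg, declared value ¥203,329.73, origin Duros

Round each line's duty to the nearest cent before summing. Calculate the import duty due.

¥45,540.20

Line 1 (2701.03, Velica, 3,874 units, ¥146,437.20):
Base rate for 2701.03 is 22%.
2701.03 has an FTA preferential rate, but origin Velica is not Bralar; base rate stands.
Duty = ¥146,437.20 × 22% = ¥32,216.18.
Line 2 (2329.46, Bralar, 542 kg, ¥56,243.34):
Base rate for 2329.46 is 0.5% + ¥2.21/kg.
Origin Bralar qualifies under the Bralistan–Bralar agreement and 2329.46 is covered: preferential rate Free applies instead.
The additional-duty order on 2329.46 targets Velica, not Bralar; it does not apply.
Duty = ¥56,243.34 × 0% = ¥0.00.
Line 3 (9384.96, Duros, 1,537 kg, ¥203,329.73):
Base rate for 9384.96 is 6.5% + ¥0.07/kg.
Duty = ¥203,329.73 × 6.5% + 1,537 × ¥0.07 = ¥13,324.02.
Total = ¥32,216.18 + ¥0.00 + ¥13,324.02 = ¥45,540.20.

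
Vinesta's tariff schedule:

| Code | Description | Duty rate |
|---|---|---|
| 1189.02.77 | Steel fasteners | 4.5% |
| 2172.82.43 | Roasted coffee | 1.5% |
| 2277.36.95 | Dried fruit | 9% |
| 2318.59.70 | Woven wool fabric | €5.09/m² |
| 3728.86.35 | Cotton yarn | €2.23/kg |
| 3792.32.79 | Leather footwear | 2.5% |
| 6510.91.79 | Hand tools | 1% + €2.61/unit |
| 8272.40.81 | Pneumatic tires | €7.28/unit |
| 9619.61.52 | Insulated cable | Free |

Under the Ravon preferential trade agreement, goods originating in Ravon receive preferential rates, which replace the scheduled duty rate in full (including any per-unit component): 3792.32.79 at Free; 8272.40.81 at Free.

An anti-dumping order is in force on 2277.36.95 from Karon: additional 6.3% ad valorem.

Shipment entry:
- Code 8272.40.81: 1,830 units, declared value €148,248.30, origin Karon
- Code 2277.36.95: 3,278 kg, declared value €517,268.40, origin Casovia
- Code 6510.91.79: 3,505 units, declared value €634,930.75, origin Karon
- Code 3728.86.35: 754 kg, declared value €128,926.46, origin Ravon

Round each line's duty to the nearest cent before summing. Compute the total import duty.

Line 1 (8272.40.81, Karon, 1,830 units, €148,248.30):
Base rate for 8272.40.81 is €7.28/unit.
8272.40.81 has an FTA preferential rate, but origin Karon is not Ravon; base rate stands.
Duty = 1,830 × €7.28 = €13,322.40.
Line 2 (2277.36.95, Casovia, 3,278 kg, €517,268.40):
Base rate for 2277.36.95 is 9%.
The additional-duty order on 2277.36.95 targets Karon, not Casovia; it does not apply.
Duty = €517,268.40 × 9% = €46,554.16.
Line 3 (6510.91.79, Karon, 3,505 units, €634,930.75):
Base rate for 6510.91.79 is 1% + €2.61/unit.
Duty = €634,930.75 × 1% + 3,505 × €2.61 = €15,497.36.
Line 4 (3728.86.35, Ravon, 754 kg, €128,926.46):
Base rate for 3728.86.35 is €2.23/kg.
Origin Ravon is the FTA partner but 3728.86.35 is not on the preference list; base rate stands.
Duty = 754 × €2.23 = €1,681.42.
Total = €13,322.40 + €46,554.16 + €15,497.36 + €1,681.42 = €77,055.34.

€77,055.34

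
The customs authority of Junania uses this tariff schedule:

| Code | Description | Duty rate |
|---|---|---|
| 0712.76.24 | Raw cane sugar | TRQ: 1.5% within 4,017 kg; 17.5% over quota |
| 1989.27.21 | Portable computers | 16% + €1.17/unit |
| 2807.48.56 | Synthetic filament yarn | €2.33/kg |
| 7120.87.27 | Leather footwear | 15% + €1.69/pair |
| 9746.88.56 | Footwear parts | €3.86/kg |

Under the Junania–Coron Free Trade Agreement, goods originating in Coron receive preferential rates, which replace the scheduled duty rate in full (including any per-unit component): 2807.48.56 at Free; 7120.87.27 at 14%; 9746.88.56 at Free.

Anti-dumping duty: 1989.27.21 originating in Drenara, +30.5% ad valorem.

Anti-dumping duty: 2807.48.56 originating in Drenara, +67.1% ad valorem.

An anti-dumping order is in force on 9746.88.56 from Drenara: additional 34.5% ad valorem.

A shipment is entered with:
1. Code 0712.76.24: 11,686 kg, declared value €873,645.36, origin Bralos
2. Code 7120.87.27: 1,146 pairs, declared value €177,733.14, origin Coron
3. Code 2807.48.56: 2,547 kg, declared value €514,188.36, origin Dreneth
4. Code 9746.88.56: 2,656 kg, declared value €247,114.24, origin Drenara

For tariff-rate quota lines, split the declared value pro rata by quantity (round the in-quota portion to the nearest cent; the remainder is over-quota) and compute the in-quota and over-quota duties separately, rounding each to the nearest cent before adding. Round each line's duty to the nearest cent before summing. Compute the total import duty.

Line 1 (0712.76.24, Bralos, 11,686 kg, €873,645.36):
Code 0712.76.24 is under a tariff-rate quota (threshold 4,017 kg). In-quota: 4,017 kg at 1.5%; over-quota: 7,669 kg at 17.5%.
Pro-rata value split: in-quota = €873,645.36 × 4,017/11,686 = €300,310.92; over-quota = €873,645.36 − €300,310.92 = €573,334.44.
In-quota duty = €300,310.92 × 1.5% = €4,504.66. Over-quota duty = €573,334.44 × 17.5% = €100,333.53.
Line duty = €4,504.66 + €100,333.53 = €104,838.19.
Line 2 (7120.87.27, Coron, 1,146 pairs, €177,733.14):
Base rate for 7120.87.27 is 15% + €1.69/pair.
Origin Coron qualifies under the Junania–Coron agreement and 7120.87.27 is covered: preferential rate 14% applies instead.
Duty = €177,733.14 × 14% = €24,882.64.
Line 3 (2807.48.56, Dreneth, 2,547 kg, €514,188.36):
Base rate for 2807.48.56 is €2.33/kg.
2807.48.56 has an FTA preferential rate, but origin Dreneth is not Coron; base rate stands.
The additional-duty order on 2807.48.56 targets Drenara, not Dreneth; it does not apply.
Duty = 2,547 × €2.33 = €5,934.51.
Line 4 (9746.88.56, Drenara, 2,656 kg, €247,114.24):
Base rate for 9746.88.56 is €3.86/kg.
9746.88.56 has an FTA preferential rate, but origin Drenara is not Coron; base rate stands.
Additional duty on 9746.88.56 from Drenara: +34.5% ad valorem. Applied ad valorem rate = 34.5%.
Duty = €247,114.24 × 34.5% + 2,656 × €3.86 = €95,506.57.
Total = €104,838.19 + €24,882.64 + €5,934.51 + €95,506.57 = €231,161.91.

€231,161.91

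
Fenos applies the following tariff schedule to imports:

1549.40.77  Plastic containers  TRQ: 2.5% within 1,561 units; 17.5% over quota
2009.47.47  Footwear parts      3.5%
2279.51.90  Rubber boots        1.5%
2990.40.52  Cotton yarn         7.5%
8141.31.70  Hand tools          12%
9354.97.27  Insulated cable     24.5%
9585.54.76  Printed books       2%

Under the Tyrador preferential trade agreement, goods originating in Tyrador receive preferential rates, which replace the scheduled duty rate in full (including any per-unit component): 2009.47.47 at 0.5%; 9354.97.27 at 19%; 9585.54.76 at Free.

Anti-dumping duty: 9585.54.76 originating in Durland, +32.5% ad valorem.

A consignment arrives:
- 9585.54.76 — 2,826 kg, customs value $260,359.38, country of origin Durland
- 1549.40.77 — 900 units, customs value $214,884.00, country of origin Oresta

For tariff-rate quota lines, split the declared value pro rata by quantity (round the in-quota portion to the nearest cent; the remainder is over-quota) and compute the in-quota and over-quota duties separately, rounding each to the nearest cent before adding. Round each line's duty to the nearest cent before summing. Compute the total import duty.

$95,196.09

Line 1 (9585.54.76, Durland, 2,826 kg, $260,359.38):
Base rate for 9585.54.76 is 2%.
9585.54.76 has an FTA preferential rate, but origin Durland is not Tyrador; base rate stands.
Additional duty on 9585.54.76 from Durland: +32.5%. Applied ad valorem rate: 2% + 32.5% = 34.5%.
Duty = $260,359.38 × 34.5% = $89,823.99.
Line 2 (1549.40.77, Oresta, 900 units, $214,884.00):
Code 1549.40.77 is under a tariff-rate quota (threshold 1,561 units). Quantity 900 units is within the quota, so the in-quota rate 2.5% applies to the full value.
Duty = $214,884.00 × 2.5% = $5,372.10.
Total = $89,823.99 + $5,372.10 = $95,196.09.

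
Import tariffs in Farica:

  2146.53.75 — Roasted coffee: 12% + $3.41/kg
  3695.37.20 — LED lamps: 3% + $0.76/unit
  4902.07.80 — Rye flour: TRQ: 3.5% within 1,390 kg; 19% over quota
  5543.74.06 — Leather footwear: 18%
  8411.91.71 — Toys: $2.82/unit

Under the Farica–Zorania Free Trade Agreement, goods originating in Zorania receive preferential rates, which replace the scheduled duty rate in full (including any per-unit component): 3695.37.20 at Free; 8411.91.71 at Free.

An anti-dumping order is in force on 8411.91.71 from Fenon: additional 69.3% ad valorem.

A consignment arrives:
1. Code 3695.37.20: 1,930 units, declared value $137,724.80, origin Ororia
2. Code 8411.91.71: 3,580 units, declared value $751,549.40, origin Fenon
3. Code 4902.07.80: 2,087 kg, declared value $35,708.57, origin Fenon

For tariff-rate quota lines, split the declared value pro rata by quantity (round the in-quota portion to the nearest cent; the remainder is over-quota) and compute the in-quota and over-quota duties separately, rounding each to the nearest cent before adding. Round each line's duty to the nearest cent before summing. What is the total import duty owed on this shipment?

$539,616.15

Line 1 (3695.37.20, Ororia, 1,930 units, $137,724.80):
Base rate for 3695.37.20 is 3% + $0.76/unit.
3695.37.20 has an FTA preferential rate, but origin Ororia is not Zorania; base rate stands.
Duty = $137,724.80 × 3% + 1,930 × $0.76 = $5,598.54.
Line 2 (8411.91.71, Fenon, 3,580 units, $751,549.40):
Base rate for 8411.91.71 is $2.82/unit.
8411.91.71 has an FTA preferential rate, but origin Fenon is not Zorania; base rate stands.
Additional duty on 8411.91.71 from Fenon: +69.3% ad valorem. Applied ad valorem rate = 69.3%.
Duty = $751,549.40 × 69.3% + 3,580 × $2.82 = $530,919.33.
Line 3 (4902.07.80, Fenon, 2,087 kg, $35,708.57):
Code 4902.07.80 is under a tariff-rate quota (threshold 1,390 kg). In-quota: 1,390 kg at 3.5%; over-quota: 697 kg at 19%.
Pro-rata value split: in-quota = $35,708.57 × 1,390/2,087 = $23,782.90; over-quota = $35,708.57 − $23,782.90 = $11,925.67.
In-quota duty = $23,782.90 × 3.5% = $832.40. Over-quota duty = $11,925.67 × 19% = $2,265.88.
Line duty = $832.40 + $2,265.88 = $3,098.28.
Total = $5,598.54 + $530,919.33 + $3,098.28 = $539,616.15.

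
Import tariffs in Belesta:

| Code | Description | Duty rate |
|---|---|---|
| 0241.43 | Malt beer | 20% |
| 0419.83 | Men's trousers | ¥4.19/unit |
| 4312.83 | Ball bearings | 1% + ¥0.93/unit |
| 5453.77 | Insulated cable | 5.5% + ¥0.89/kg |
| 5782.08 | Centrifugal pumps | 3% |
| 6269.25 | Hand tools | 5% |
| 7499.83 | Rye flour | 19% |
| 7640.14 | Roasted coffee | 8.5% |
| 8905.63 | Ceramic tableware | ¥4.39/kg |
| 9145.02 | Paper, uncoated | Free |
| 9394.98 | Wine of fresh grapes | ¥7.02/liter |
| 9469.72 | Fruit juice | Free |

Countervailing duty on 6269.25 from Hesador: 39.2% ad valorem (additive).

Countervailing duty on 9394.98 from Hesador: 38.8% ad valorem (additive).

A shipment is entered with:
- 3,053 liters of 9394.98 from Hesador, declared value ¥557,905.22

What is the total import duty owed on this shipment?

¥237,899.29

Line 1 (9394.98, Hesador, 3,053 liters, ¥557,905.22):
Base rate for 9394.98 is ¥7.02/liter.
Additional duty on 9394.98 from Hesador: +38.8% ad valorem. Applied ad valorem rate = 38.8%.
Duty = ¥557,905.22 × 38.8% + 3,053 × ¥7.02 = ¥237,899.29.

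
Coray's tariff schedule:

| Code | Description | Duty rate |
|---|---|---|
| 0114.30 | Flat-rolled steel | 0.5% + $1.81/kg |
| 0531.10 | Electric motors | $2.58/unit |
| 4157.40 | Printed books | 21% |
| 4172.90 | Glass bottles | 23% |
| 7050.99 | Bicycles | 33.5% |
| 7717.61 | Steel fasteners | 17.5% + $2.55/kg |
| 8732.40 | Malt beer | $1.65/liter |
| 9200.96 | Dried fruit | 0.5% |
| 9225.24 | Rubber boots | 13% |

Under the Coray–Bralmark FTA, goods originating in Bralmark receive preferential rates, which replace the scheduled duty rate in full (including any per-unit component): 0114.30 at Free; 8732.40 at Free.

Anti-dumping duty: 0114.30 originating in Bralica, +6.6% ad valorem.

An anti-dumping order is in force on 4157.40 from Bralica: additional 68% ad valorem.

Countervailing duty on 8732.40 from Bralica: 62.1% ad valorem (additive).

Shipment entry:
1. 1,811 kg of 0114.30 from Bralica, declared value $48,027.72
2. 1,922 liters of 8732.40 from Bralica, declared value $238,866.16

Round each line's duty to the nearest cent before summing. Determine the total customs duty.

$158,195.07

Line 1 (0114.30, Bralica, 1,811 kg, $48,027.72):
Base rate for 0114.30 is 0.5% + $1.81/kg.
0114.30 has an FTA preferential rate, but origin Bralica is not Bralmark; base rate stands.
Additional duty on 0114.30 from Bralica: +6.6%. Applied ad valorem rate: 0.5% + 6.6% = 7.1%.
Duty = $48,027.72 × 7.1% + 1,811 × $1.81 = $6,687.88.
Line 2 (8732.40, Bralica, 1,922 liters, $238,866.16):
Base rate for 8732.40 is $1.65/liter.
8732.40 has an FTA preferential rate, but origin Bralica is not Bralmark; base rate stands.
Additional duty on 8732.40 from Bralica: +62.1% ad valorem. Applied ad valorem rate = 62.1%.
Duty = $238,866.16 × 62.1% + 1,922 × $1.65 = $151,507.19.
Total = $6,687.88 + $151,507.19 = $158,195.07.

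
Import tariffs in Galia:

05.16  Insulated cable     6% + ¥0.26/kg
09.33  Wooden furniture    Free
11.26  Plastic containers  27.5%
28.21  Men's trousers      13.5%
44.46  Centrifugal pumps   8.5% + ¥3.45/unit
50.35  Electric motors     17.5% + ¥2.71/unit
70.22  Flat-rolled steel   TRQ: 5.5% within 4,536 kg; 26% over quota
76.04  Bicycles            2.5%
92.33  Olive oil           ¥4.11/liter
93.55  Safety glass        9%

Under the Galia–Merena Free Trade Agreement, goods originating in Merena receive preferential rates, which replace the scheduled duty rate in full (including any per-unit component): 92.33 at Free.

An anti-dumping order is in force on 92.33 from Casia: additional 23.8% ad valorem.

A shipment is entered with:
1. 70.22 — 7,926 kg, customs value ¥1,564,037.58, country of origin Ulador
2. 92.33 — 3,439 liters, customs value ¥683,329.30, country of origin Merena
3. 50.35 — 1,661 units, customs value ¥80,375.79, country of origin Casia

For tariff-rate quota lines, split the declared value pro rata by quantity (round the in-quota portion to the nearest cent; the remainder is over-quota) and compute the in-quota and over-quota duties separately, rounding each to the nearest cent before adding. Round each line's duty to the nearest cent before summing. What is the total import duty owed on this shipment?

¥241,723.62

Line 1 (70.22, Ulador, 7,926 kg, ¥1,564,037.58):
Code 70.22 is under a tariff-rate quota (threshold 4,536 kg). In-quota: 4,536 kg at 5.5%; over-quota: 3,390 kg at 26%.
Pro-rata value split: in-quota = ¥1,564,037.58 × 4,536/7,926 = ¥895,088.88; over-quota = ¥1,564,037.58 − ¥895,088.88 = ¥668,948.70.
In-quota duty = ¥895,088.88 × 5.5% = ¥49,229.89. Over-quota duty = ¥668,948.70 × 26% = ¥173,926.66.
Line duty = ¥49,229.89 + ¥173,926.66 = ¥223,156.55.
Line 2 (92.33, Merena, 3,439 liters, ¥683,329.30):
Base rate for 92.33 is ¥4.11/liter.
Origin Merena qualifies under the Galia–Merena agreement and 92.33 is covered: preferential rate Free applies instead.
The additional-duty order on 92.33 targets Casia, not Merena; it does not apply.
Duty = ¥683,329.30 × 0% = ¥0.00.
Line 3 (50.35, Casia, 1,661 units, ¥80,375.79):
Base rate for 50.35 is 17.5% + ¥2.71/unit.
Duty = ¥80,375.79 × 17.5% + 1,661 × ¥2.71 = ¥18,567.07.
Total = ¥223,156.55 + ¥0.00 + ¥18,567.07 = ¥241,723.62.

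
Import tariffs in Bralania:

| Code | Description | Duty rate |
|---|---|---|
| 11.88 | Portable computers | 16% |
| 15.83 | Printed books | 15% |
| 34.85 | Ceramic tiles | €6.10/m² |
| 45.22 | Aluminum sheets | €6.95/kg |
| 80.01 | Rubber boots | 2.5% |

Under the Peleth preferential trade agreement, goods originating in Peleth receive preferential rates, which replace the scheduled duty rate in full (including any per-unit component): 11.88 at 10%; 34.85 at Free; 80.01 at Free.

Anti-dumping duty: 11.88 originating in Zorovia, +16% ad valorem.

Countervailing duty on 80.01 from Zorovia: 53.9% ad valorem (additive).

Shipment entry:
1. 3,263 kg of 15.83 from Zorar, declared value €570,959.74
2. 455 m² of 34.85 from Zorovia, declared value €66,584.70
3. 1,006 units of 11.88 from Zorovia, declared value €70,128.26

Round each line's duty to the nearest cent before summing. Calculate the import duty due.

Line 1 (15.83, Zorar, 3,263 kg, €570,959.74):
Base rate for 15.83 is 15%.
Duty = €570,959.74 × 15% = €85,643.96.
Line 2 (34.85, Zorovia, 455 m², €66,584.70):
Base rate for 34.85 is €6.10/m².
34.85 has an FTA preferential rate, but origin Zorovia is not Peleth; base rate stands.
Duty = 455 × €6.10 = €2,775.50.
Line 3 (11.88, Zorovia, 1,006 units, €70,128.26):
Base rate for 11.88 is 16%.
11.88 has an FTA preferential rate, but origin Zorovia is not Peleth; base rate stands.
Additional duty on 11.88 from Zorovia: +16%. Applied ad valorem rate: 16% + 16% = 32%.
Duty = €70,128.26 × 32% = €22,441.04.
Total = €85,643.96 + €2,775.50 + €22,441.04 = €110,860.50.

€110,860.50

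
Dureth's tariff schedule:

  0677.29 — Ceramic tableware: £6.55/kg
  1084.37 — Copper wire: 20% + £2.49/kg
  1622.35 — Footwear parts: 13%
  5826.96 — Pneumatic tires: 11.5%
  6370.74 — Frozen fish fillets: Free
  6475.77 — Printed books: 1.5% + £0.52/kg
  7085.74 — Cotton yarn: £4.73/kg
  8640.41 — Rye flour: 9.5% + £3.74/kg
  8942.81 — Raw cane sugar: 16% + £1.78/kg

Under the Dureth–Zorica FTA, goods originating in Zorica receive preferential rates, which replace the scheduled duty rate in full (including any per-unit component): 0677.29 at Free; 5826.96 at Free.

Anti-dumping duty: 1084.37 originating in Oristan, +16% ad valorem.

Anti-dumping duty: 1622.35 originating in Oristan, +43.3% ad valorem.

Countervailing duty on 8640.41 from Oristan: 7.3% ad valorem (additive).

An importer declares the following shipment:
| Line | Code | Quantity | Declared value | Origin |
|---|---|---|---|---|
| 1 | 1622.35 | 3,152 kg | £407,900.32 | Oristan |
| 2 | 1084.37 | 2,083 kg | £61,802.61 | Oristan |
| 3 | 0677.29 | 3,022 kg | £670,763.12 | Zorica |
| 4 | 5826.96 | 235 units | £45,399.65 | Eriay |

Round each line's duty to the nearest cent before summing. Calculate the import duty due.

£262,304.45

Line 1 (1622.35, Oristan, 3,152 kg, £407,900.32):
Base rate for 1622.35 is 13%.
Additional duty on 1622.35 from Oristan: +43.3%. Applied ad valorem rate: 13% + 43.3% = 56.3%.
Duty = £407,900.32 × 56.3% = £229,647.88.
Line 2 (1084.37, Oristan, 2,083 kg, £61,802.61):
Base rate for 1084.37 is 20% + £2.49/kg.
Additional duty on 1084.37 from Oristan: +16%. Applied ad valorem rate: 20% + 16% = 36%.
Duty = £61,802.61 × 36% + 2,083 × £2.49 = £27,435.61.
Line 3 (0677.29, Zorica, 3,022 kg, £670,763.12):
Base rate for 0677.29 is £6.55/kg.
Origin Zorica qualifies under the Dureth–Zorica agreement and 0677.29 is covered: preferential rate Free applies instead.
Duty = £670,763.12 × 0% = £0.00.
Line 4 (5826.96, Eriay, 235 units, £45,399.65):
Base rate for 5826.96 is 11.5%.
5826.96 has an FTA preferential rate, but origin Eriay is not Zorica; base rate stands.
Duty = £45,399.65 × 11.5% = £5,220.96.
Total = £229,647.88 + £27,435.61 + £0.00 + £5,220.96 = £262,304.45.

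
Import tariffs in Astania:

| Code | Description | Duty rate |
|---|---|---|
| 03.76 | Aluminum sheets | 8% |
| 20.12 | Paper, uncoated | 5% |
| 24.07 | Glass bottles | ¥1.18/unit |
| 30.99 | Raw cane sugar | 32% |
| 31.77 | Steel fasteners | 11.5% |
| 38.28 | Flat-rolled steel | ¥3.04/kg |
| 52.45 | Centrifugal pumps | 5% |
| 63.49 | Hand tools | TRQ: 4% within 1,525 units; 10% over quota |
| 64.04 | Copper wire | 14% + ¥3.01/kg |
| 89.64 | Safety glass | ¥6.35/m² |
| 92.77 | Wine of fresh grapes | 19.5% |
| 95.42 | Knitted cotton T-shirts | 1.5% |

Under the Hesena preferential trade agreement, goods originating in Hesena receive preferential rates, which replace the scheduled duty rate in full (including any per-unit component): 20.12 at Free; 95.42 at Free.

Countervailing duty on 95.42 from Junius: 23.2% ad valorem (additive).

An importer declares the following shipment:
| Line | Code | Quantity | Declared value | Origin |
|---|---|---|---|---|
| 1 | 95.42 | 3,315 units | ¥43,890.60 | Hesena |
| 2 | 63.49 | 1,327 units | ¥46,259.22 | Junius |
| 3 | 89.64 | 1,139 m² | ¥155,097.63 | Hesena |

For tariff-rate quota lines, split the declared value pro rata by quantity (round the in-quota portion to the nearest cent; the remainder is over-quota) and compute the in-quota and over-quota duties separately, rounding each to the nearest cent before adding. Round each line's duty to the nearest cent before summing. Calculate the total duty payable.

Line 1 (95.42, Hesena, 3,315 units, ¥43,890.60):
Base rate for 95.42 is 1.5%.
Origin Hesena qualifies under the Astania–Hesena agreement and 95.42 is covered: preferential rate Free applies instead.
The additional-duty order on 95.42 targets Junius, not Hesena; it does not apply.
Duty = ¥43,890.60 × 0% = ¥0.00.
Line 2 (63.49, Junius, 1,327 units, ¥46,259.22):
Code 63.49 is under a tariff-rate quota (threshold 1,525 units). Quantity 1,327 units is within the quota, so the in-quota rate 4% applies to the full value.
Duty = ¥46,259.22 × 4% = ¥1,850.37.
Line 3 (89.64, Hesena, 1,139 m², ¥155,097.63):
Base rate for 89.64 is ¥6.35/m².
Origin Hesena is the FTA partner but 89.64 is not on the preference list; base rate stands.
Duty = 1,139 × ¥6.35 = ¥7,232.65.
Total = ¥0.00 + ¥1,850.37 + ¥7,232.65 = ¥9,083.02.

¥9,083.02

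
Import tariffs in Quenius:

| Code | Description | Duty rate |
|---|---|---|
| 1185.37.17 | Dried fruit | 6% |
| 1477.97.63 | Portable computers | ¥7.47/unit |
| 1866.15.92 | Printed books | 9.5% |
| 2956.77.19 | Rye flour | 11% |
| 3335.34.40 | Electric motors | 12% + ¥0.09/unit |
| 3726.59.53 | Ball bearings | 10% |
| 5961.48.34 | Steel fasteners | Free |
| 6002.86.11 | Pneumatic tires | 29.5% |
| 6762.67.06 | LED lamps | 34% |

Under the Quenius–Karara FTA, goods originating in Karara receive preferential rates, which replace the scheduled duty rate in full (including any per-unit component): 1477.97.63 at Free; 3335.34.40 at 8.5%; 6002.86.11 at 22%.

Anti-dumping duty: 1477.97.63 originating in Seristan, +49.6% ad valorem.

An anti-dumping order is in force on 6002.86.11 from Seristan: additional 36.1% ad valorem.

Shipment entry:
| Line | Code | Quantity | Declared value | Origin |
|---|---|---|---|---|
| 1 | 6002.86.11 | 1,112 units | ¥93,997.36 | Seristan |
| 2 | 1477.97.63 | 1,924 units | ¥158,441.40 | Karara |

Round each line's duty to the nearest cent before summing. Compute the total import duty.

Line 1 (6002.86.11, Seristan, 1,112 units, ¥93,997.36):
Base rate for 6002.86.11 is 29.5%.
6002.86.11 has an FTA preferential rate, but origin Seristan is not Karara; base rate stands.
Additional duty on 6002.86.11 from Seristan: +36.1%. Applied ad valorem rate: 29.5% + 36.1% = 65.6%.
Duty = ¥93,997.36 × 65.6% = ¥61,662.27.
Line 2 (1477.97.63, Karara, 1,924 units, ¥158,441.40):
Base rate for 1477.97.63 is ¥7.47/unit.
Origin Karara qualifies under the Quenius–Karara agreement and 1477.97.63 is covered: preferential rate Free applies instead.
The additional-duty order on 1477.97.63 targets Seristan, not Karara; it does not apply.
Duty = ¥158,441.40 × 0% = ¥0.00.
Total = ¥61,662.27 + ¥0.00 = ¥61,662.27.

¥61,662.27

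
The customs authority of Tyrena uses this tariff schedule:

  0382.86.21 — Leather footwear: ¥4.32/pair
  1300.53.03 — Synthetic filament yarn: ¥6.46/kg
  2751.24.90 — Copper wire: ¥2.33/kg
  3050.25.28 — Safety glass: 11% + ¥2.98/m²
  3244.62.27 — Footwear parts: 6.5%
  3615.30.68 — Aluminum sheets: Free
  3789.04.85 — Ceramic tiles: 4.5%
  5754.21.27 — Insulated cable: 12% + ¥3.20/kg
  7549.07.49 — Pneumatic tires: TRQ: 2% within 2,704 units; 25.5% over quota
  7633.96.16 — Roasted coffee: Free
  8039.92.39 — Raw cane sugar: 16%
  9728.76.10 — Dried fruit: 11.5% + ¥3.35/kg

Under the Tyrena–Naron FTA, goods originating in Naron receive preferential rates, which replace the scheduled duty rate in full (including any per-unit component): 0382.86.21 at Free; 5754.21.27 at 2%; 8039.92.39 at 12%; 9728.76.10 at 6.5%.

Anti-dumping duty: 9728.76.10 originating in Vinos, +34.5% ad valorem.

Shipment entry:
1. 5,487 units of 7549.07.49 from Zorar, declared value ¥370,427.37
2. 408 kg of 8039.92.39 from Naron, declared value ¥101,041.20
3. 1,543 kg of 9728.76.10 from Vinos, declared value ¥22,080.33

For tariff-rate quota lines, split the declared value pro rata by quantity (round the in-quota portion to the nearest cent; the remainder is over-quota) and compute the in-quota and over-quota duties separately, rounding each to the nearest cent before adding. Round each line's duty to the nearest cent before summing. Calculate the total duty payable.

¥79,011.36

Line 1 (7549.07.49, Zorar, 5,487 units, ¥370,427.37):
Code 7549.07.49 is under a tariff-rate quota (threshold 2,704 units). In-quota: 2,704 units at 2%; over-quota: 2,783 units at 25.5%.
Pro-rata value split: in-quota = ¥370,427.37 × 2,704/5,487 = ¥182,547.04; over-quota = ¥370,427.37 − ¥182,547.04 = ¥187,880.33.
In-quota duty = ¥182,547.04 × 2% = ¥3,650.94. Over-quota duty = ¥187,880.33 × 25.5% = ¥47,909.48.
Line duty = ¥3,650.94 + ¥47,909.48 = ¥51,560.42.
Line 2 (8039.92.39, Naron, 408 kg, ¥101,041.20):
Base rate for 8039.92.39 is 16%.
Origin Naron qualifies under the Tyrena–Naron agreement and 8039.92.39 is covered: preferential rate 12% applies instead.
Duty = ¥101,041.20 × 12% = ¥12,124.94.
Line 3 (9728.76.10, Vinos, 1,543 kg, ¥22,080.33):
Base rate for 9728.76.10 is 11.5% + ¥3.35/kg.
9728.76.10 has an FTA preferential rate, but origin Vinos is not Naron; base rate stands.
Additional duty on 9728.76.10 from Vinos: +34.5%. Applied ad valorem rate: 11.5% + 34.5% = 46%.
Duty = ¥22,080.33 × 46% + 1,543 × ¥3.35 = ¥15,326.00.
Total = ¥51,560.42 + ¥12,124.94 + ¥15,326.00 = ¥79,011.36.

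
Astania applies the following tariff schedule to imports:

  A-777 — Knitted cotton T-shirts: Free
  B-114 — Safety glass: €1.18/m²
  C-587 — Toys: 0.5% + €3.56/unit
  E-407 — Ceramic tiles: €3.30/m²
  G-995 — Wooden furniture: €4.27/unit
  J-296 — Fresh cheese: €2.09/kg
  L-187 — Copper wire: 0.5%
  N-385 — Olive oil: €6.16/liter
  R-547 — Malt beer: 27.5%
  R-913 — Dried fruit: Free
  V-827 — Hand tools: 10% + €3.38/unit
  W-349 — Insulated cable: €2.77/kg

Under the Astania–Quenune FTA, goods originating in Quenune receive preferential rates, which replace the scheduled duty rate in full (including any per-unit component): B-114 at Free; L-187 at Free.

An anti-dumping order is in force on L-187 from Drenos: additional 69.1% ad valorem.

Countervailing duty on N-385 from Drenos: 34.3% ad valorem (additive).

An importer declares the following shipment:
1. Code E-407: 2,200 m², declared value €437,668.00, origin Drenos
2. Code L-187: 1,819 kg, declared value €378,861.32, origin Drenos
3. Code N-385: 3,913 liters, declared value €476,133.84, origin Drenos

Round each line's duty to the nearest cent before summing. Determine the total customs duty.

€458,365.47

Line 1 (E-407, Drenos, 2,200 m², €437,668.00):
Base rate for E-407 is €3.30/m².
Duty = 2,200 × €3.30 = €7,260.00.
Line 2 (L-187, Drenos, 1,819 kg, €378,861.32):
Base rate for L-187 is 0.5%.
L-187 has an FTA preferential rate, but origin Drenos is not Quenune; base rate stands.
Additional duty on L-187 from Drenos: +69.1%. Applied ad valorem rate: 0.5% + 69.1% = 69.6%.
Duty = €378,861.32 × 69.6% = €263,687.48.
Line 3 (N-385, Drenos, 3,913 liters, €476,133.84):
Base rate for N-385 is €6.16/liter.
Additional duty on N-385 from Drenos: +34.3% ad valorem. Applied ad valorem rate = 34.3%.
Duty = €476,133.84 × 34.3% + 3,913 × €6.16 = €187,417.99.
Total = €7,260.00 + €263,687.48 + €187,417.99 = €458,365.47.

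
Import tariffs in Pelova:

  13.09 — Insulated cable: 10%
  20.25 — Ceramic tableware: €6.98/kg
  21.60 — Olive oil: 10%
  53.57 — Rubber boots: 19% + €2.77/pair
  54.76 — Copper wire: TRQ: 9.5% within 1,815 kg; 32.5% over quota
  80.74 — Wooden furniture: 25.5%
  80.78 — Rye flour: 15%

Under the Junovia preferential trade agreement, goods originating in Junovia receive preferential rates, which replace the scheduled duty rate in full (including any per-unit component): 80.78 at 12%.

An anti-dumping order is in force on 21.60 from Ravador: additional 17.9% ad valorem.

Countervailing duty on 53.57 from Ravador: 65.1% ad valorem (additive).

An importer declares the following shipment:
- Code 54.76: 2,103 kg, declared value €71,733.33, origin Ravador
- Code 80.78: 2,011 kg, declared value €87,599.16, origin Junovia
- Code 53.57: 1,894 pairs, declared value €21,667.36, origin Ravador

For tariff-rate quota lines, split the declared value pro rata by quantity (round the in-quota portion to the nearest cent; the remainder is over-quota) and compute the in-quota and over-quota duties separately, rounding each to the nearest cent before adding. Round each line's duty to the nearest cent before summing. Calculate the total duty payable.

Line 1 (54.76, Ravador, 2,103 kg, €71,733.33):
Code 54.76 is under a tariff-rate quota (threshold 1,815 kg). In-quota: 1,815 kg at 9.5%; over-quota: 288 kg at 32.5%.
Pro-rata value split: in-quota = €71,733.33 × 1,815/2,103 = €61,909.65; over-quota = €71,733.33 − €61,909.65 = €9,823.68.
In-quota duty = €61,909.65 × 9.5% = €5,881.42. Over-quota duty = €9,823.68 × 32.5% = €3,192.70.
Line duty = €5,881.42 + €3,192.70 = €9,074.12.
Line 2 (80.78, Junovia, 2,011 kg, €87,599.16):
Base rate for 80.78 is 15%.
Origin Junovia qualifies under the Pelova–Junovia agreement and 80.78 is covered: preferential rate 12% applies instead.
Duty = €87,599.16 × 12% = €10,511.90.
Line 3 (53.57, Ravador, 1,894 pairs, €21,667.36):
Base rate for 53.57 is 19% + €2.77/pair.
Additional duty on 53.57 from Ravador: +65.1%. Applied ad valorem rate: 19% + 65.1% = 84.1%.
Duty = €21,667.36 × 84.1% + 1,894 × €2.77 = €23,468.63.
Total = €9,074.12 + €10,511.90 + €23,468.63 = €43,054.65.

€43,054.65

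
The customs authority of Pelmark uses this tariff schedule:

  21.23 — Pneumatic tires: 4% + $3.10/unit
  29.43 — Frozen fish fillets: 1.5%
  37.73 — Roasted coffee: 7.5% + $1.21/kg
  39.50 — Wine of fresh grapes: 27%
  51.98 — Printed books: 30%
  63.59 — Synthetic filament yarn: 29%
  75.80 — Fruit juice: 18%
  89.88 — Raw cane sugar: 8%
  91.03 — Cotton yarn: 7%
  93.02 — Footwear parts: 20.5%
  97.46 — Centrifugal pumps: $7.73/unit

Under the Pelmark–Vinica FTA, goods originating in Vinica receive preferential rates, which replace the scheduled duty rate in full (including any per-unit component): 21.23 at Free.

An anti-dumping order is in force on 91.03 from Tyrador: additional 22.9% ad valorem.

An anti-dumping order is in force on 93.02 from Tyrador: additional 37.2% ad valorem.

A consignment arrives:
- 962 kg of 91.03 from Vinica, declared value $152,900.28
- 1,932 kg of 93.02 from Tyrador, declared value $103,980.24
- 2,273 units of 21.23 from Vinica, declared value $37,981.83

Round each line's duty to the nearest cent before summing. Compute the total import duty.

$70,699.62

Line 1 (91.03, Vinica, 962 kg, $152,900.28):
Base rate for 91.03 is 7%.
Origin Vinica is the FTA partner but 91.03 is not on the preference list; base rate stands.
The additional-duty order on 91.03 targets Tyrador, not Vinica; it does not apply.
Duty = $152,900.28 × 7% = $10,703.02.
Line 2 (93.02, Tyrador, 1,932 kg, $103,980.24):
Base rate for 93.02 is 20.5%.
Additional duty on 93.02 from Tyrador: +37.2%. Applied ad valorem rate: 20.5% + 37.2% = 57.7%.
Duty = $103,980.24 × 57.7% = $59,996.60.
Line 3 (21.23, Vinica, 2,273 units, $37,981.83):
Base rate for 21.23 is 4% + $3.10/unit.
Origin Vinica qualifies under the Pelmark–Vinica agreement and 21.23 is covered: preferential rate Free applies instead.
Duty = $37,981.83 × 0% = $0.00.
Total = $10,703.02 + $59,996.60 + $0.00 = $70,699.62.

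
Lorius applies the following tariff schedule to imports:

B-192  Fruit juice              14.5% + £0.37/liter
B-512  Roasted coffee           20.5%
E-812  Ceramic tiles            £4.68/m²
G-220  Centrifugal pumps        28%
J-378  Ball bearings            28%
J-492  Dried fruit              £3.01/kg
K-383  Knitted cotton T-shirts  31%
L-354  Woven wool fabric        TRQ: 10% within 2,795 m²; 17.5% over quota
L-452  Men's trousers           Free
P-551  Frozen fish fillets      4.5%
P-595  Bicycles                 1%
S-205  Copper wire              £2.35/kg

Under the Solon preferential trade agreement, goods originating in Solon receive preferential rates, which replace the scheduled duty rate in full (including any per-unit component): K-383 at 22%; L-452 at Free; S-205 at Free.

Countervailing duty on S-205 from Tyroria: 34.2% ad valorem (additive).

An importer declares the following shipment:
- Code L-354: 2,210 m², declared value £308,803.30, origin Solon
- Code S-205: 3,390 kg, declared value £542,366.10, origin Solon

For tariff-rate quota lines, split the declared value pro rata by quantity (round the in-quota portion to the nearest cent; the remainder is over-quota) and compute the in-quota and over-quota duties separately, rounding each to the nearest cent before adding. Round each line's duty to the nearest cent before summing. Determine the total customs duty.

Line 1 (L-354, Solon, 2,210 m², £308,803.30):
Code L-354 is under a tariff-rate quota (threshold 2,795 m²). Quantity 2,210 m² is within the quota, so the in-quota rate 10% applies to the full value.
Duty = £308,803.30 × 10% = £30,880.33.
Line 2 (S-205, Solon, 3,390 kg, £542,366.10):
Base rate for S-205 is £2.35/kg.
Origin Solon qualifies under the Lorius–Solon agreement and S-205 is covered: preferential rate Free applies instead.
The additional-duty order on S-205 targets Tyroria, not Solon; it does not apply.
Duty = £542,366.10 × 0% = £0.00.
Total = £30,880.33 + £0.00 = £30,880.33.

£30,880.33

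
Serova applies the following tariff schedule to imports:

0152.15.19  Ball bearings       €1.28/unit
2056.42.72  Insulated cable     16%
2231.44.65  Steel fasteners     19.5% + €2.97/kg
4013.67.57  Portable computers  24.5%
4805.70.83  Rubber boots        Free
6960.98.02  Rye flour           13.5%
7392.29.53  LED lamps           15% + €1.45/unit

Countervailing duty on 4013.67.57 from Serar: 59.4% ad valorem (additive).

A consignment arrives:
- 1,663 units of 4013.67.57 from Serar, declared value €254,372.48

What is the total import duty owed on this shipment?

Line 1 (4013.67.57, Serar, 1,663 units, €254,372.48):
Base rate for 4013.67.57 is 24.5%.
Additional duty on 4013.67.57 from Serar: +59.4%. Applied ad valorem rate: 24.5% + 59.4% = 83.9%.
Duty = €254,372.48 × 83.9% = €213,418.51.

€213,418.51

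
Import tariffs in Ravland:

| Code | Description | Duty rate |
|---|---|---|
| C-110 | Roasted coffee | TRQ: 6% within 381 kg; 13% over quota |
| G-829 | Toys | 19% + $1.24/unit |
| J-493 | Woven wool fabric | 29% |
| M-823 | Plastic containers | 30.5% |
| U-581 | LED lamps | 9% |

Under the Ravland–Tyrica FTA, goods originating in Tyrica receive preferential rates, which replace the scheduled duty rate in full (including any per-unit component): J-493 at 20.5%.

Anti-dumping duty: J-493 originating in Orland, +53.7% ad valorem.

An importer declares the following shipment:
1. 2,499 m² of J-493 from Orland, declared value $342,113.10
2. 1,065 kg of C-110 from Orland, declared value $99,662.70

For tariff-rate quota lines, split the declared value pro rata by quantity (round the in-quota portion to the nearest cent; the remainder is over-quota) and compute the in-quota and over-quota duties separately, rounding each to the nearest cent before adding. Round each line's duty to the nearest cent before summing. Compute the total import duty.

$293,387.90

Line 1 (J-493, Orland, 2,499 m², $342,113.10):
Base rate for J-493 is 29%.
J-493 has an FTA preferential rate, but origin Orland is not Tyrica; base rate stands.
Additional duty on J-493 from Orland: +53.7%. Applied ad valorem rate: 29% + 53.7% = 82.7%.
Duty = $342,113.10 × 82.7% = $282,927.53.
Line 2 (C-110, Orland, 1,065 kg, $99,662.70):
Code C-110 is under a tariff-rate quota (threshold 381 kg). In-quota: 381 kg at 6%; over-quota: 684 kg at 13%.
Pro-rata value split: in-quota = $99,662.70 × 381/1,065 = $35,653.98; over-quota = $99,662.70 − $35,653.98 = $64,008.72.
In-quota duty = $35,653.98 × 6% = $2,139.24. Over-quota duty = $64,008.72 × 13% = $8,321.13.
Line duty = $2,139.24 + $8,321.13 = $10,460.37.
Total = $282,927.53 + $10,460.37 = $293,387.90.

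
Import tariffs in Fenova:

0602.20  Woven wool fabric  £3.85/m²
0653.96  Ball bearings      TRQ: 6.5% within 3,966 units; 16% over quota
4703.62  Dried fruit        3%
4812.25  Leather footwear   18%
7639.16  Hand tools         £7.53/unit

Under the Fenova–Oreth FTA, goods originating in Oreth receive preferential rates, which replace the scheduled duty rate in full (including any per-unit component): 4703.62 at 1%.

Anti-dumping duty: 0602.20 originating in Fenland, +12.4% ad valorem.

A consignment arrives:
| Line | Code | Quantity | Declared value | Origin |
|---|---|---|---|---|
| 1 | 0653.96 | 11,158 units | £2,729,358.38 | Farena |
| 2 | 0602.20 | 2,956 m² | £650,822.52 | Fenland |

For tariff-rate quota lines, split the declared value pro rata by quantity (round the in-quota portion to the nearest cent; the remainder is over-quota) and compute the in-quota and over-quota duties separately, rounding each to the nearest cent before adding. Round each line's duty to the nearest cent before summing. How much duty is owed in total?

Line 1 (0653.96, Farena, 11,158 units, £2,729,358.38):
Code 0653.96 is under a tariff-rate quota (threshold 3,966 units). In-quota: 3,966 units at 6.5%; over-quota: 7,192 units at 16%.
Pro-rata value split: in-quota = £2,729,358.38 × 3,966/11,158 = £970,123.26; over-quota = £2,729,358.38 − £970,123.26 = £1,759,235.12.
In-quota duty = £970,123.26 × 6.5% = £63,058.01. Over-quota duty = £1,759,235.12 × 16% = £281,477.62.
Line duty = £63,058.01 + £281,477.62 = £344,535.63.
Line 2 (0602.20, Fenland, 2,956 m², £650,822.52):
Base rate for 0602.20 is £3.85/m².
Additional duty on 0602.20 from Fenland: +12.4% ad valorem. Applied ad valorem rate = 12.4%.
Duty = £650,822.52 × 12.4% + 2,956 × £3.85 = £92,082.59.
Total = £344,535.63 + £92,082.59 = £436,618.22.

£436,618.22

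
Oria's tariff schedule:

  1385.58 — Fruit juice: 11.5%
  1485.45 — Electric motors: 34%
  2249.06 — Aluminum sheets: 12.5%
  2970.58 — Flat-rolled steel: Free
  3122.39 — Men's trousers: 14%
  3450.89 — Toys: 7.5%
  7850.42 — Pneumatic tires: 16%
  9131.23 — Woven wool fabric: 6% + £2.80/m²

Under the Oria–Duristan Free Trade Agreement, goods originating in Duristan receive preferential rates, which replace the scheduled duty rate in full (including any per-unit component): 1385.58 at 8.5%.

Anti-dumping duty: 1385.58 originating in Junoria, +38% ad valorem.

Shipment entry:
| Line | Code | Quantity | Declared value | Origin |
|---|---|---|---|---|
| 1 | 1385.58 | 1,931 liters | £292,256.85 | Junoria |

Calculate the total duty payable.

£144,667.14

Line 1 (1385.58, Junoria, 1,931 liters, £292,256.85):
Base rate for 1385.58 is 11.5%.
1385.58 has an FTA preferential rate, but origin Junoria is not Duristan; base rate stands.
Additional duty on 1385.58 from Junoria: +38%. Applied ad valorem rate: 11.5% + 38% = 49.5%.
Duty = £292,256.85 × 49.5% = £144,667.14.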